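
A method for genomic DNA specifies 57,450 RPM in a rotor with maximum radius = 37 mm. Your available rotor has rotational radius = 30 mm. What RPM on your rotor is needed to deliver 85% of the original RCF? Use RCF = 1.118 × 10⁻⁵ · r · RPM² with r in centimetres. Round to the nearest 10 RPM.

Original rotor: r = 37 mm = 3.7 cm
RCF = 1.118 × 10⁻⁵ × r × N²
RCF_original = 1.118 × 10⁻⁵ × 3.7 × (57450)² = 1.118 × 10⁻⁵ × 3.7 × 3,300,502,500 ≈ 136,528.6 × g
Target RCF = 0.85 × 136,528.6 ≈ 116,049.3 × g
Your rotor: r = 30 mm = 3.0 cm
116,049.3 = 1.118 × 10⁻⁵ × 3 × N²
N² = 116,049.3 / (3.354 × 10⁻⁵) = 3,460,026,834
N ≈ √3,460,026,834 ≈ 58,822.0

58820 RPM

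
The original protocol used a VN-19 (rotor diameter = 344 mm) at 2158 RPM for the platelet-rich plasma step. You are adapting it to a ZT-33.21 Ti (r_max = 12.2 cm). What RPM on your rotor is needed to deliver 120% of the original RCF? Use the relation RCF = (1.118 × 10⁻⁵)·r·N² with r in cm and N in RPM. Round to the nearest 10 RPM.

2810 RPM

Original rotor: r = 344 mm / 2 = 172 mm = 17.2 cm
RCF_original = 1.118 × 10⁻⁵ × 17.2 × (2158)² = 1.118 × 10⁻⁵ × 17.2 × 4,656,964 ≈ 895.5 × g
Target RCF = 1.2 × 895.5 ≈ 1,074.6 × g
1,074.6 = 1.118 × 10⁻⁵ × 12.2 × N²
N² = 1,074.6 / (13.6396 × 10⁻⁵) = 7,878,530
N ≈ √7,878,530 ≈ 2,806.9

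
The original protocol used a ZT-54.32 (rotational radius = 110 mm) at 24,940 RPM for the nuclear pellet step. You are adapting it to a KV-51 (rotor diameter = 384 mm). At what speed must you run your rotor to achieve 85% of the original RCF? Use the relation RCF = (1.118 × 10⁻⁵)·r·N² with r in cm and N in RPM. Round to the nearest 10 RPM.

Original rotor: r = 110 mm = 11.0 cm
RCF = 1.118 × 10⁻⁵ × r × N²
RCF_original = 1.118 × 10⁻⁵ × 11 × (24940)² = 1.118 × 10⁻⁵ × 11 × 622,003,600 ≈ 76,494 × g
Target RCF = 0.85 × 76,494 ≈ 65,019.9 × g
Your rotor: r = 384 mm / 2 = 192 mm = 19.2 cm
65,019.9 = 1.118 × 10⁻⁵ × 19.2 × N²
N² = 65,019.9 / (21.4656 × 10⁻⁵) = 302,902,784
N ≈ √302,902,784 ≈ 17,404.1

≈ 17400 RPM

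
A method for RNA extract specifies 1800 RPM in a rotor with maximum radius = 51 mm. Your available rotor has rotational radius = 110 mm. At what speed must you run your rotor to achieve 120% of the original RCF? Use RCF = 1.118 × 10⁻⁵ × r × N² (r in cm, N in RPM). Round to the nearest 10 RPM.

Original rotor: r = 51 mm = 5.1 cm
RCF = 1.118 × 10⁻⁵ × r × N²
RCF_original = 1.118 × 10⁻⁵ × 5.1 × (1800)² = 1.118 × 10⁻⁵ × 5.1 × 3,240,000 ≈ 184.7 × g
Target RCF = 1.2 × 184.7 ≈ 221.6 × g
Your rotor: r = 110 mm = 11.0 cm
221.6 = 1.118 × 10⁻⁵ × 11 × N²
N² = 221.6 / (12.298 × 10⁻⁵) = 1,801,919
N ≈ √1,801,919 ≈ 1,342.4

≈ 1340 RPM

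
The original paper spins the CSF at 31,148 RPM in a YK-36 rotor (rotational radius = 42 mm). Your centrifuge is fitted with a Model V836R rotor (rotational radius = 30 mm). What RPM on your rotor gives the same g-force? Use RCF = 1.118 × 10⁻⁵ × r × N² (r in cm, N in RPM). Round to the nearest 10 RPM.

≈ 36850 RPM

Original rotor: r = 42 mm = 4.2 cm
RCF_original = 1.118 × 10⁻⁵ × 4.2 × (31148)² = 1.118 × 10⁻⁵ × 4.2 × 970,197,904 ≈ 45,556.6 × g
Your rotor: r = 30 mm = 3.0 cm
45,556.6 = 1.118 × 10⁻⁵ × 3 × N²
N² = 45,556.6 / (3.354 × 10⁻⁵) = 1,358,276,685
N ≈ √1,358,276,685 ≈ 36,854.8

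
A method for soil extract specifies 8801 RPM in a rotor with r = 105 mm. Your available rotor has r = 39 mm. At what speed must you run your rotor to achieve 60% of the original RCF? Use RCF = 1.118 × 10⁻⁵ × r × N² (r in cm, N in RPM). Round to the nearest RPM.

11186 RPM

Original rotor: r = 105 mm = 10.5 cm
RCF_original = 1.118 × 10⁻⁵ × 10.5 × (8801)² = 1.118 × 10⁻⁵ × 10.5 × 77,457,601 ≈ 9,092.7 × g
Target RCF = 0.6 × 9,092.7 ≈ 5,455.6 × g
Your rotor: r = 39 mm = 3.9 cm
5,455.6 = 1.118 × 10⁻⁵ × 3.9 × N²
N² = 5,455.6 / (4.3602 × 10⁻⁵) = 125,122,701
N ≈ √125,122,701 ≈ 11,185.8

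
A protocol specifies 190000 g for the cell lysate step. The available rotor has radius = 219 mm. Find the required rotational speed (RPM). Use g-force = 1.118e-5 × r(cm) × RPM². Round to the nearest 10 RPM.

N ≈ 27860 RPM

r = 219 mm = 21.9 cm
RCF = 1.118 × 10⁻⁵ × r × N²
190,000 = 1.118 × 10⁻⁵ × 21.9 × N²
N² = 190,000 / (24.4842 × 10⁻⁵) = 776,010,652
N ≈ √776,010,652 ≈ 27,857.0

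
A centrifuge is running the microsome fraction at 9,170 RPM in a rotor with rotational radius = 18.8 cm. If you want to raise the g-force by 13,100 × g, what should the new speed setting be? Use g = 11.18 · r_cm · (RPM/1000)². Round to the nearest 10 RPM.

12100 RPM

Current RCF = 11.18 × 18.8 × (9.17)² = 11.18 × 18.8 × 84.0889 ≈ 17,674.1 × g
Target RCF = 17,674.1 + 13,100 = 30,774.1 × g
(N/1000)² = 30,774.1 / 210.184 = 146.415
N = 1000 × √146.415 ≈ 12,100.2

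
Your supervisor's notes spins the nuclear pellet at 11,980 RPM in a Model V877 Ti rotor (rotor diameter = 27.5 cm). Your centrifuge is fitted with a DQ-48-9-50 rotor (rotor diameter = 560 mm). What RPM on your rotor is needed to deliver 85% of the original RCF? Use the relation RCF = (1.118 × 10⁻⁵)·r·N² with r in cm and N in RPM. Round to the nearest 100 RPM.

Original rotor: r = 27.5 / 2 = 13.75 cm
RCF_original = 1.118 × 10⁻⁵ × 13.75 × (11980)² = 1.118 × 10⁻⁵ × 13.75 × 143,520,400 ≈ 22,062.7 × g
Target RCF = 0.85 × 22,062.7 ≈ 18,753.3 × g
Your rotor: r = 560 mm / 2 = 280 mm = 28 cm
18,753.3 = 1.118 × 10⁻⁵ × 28 × N²
N² = 18,753.3 / (31.304 × 10⁻⁵) = 59,907,041
N ≈ √59,907,041 ≈ 7,740.0

7700 RPM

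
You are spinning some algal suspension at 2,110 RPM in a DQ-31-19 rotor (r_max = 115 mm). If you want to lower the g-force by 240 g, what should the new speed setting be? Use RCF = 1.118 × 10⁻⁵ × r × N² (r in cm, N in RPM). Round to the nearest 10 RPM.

r = 115 mm = 11.5 cm
Current RCF = 1.118 × 10⁻⁵ × 11.5 × (2110)² = 1.118 × 10⁻⁵ × 11.5 × 4,452,100 ≈ 572.4 × g
Target RCF = 572.4 − 240 = 332.4 × g
N² = 332.4 / (12.857 × 10⁻⁵) = 2,585,362
N ≈ √2,585,362 ≈ 1,607.9

1610 RPM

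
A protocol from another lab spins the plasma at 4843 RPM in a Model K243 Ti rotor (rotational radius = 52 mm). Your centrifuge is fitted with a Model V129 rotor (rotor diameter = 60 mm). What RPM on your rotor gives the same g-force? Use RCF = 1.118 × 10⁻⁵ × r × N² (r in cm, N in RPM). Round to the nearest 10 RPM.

≈ 6380 RPM

Original rotor: r = 52 mm = 5.2 cm
RCF_original = 1.118 × 10⁻⁵ × 5.2 × (4843)² = 1.118 × 10⁻⁵ × 5.2 × 23,454,649 ≈ 1,363.6 × g
Your rotor: r = 60 mm / 2 = 30 mm = 3 cm
1,363.6 = 1.118 × 10⁻⁵ × 3 × N²
N² = 1,363.6 / (3.354 × 10⁻⁵) = 40,655,933
N ≈ √40,655,933 ≈ 6,376.2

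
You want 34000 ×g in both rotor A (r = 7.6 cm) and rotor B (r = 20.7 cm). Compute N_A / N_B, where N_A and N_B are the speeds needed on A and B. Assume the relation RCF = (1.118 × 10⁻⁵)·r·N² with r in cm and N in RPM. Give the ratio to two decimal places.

1.65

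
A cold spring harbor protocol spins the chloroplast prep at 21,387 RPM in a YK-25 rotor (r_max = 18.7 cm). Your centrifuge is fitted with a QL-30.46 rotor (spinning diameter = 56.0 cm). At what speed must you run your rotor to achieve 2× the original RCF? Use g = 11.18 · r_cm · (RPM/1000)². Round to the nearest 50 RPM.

RCF_original = 11.18 × 18.7 × (21.387)² = 11.18 × 18.7 × 457.403769 ≈ 95,627.6 × g
Target RCF = 2 × 95,627.6 ≈ 191,255.2 × g
Your rotor: r = 56.0 / 2 = 28 cm
191,255.2 = 11.18 × 28 × (N/1000)²
(N/1000)² = 191,255.2 / 313.04 = 610.9609
N = 1000 × √610.9609 ≈ 24,717.6

24700 RPM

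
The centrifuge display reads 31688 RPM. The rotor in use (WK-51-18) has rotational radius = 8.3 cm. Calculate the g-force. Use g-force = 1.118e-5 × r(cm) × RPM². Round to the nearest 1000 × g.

≈ 93000 x g

RCF = 1.118 × 10⁻⁵ × 8.3 × (31688)² = 1.118 × 10⁻⁵ × 8.3 × 1,004,129,344 ≈ 93,177.2 × g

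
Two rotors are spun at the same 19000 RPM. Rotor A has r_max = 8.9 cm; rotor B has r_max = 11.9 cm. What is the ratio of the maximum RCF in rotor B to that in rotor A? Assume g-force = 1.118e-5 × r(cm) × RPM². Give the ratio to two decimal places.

At fixed N, RCF ∝ r, so RCF_B/RCF_A = r_B/r_A = 11.9 / 8.9 = 1.3371.

1.34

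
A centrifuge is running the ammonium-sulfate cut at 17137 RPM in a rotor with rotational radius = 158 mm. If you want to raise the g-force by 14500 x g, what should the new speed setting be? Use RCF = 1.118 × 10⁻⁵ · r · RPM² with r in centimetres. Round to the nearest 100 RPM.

N₂ ≈ 19400 RPM

r = 158 mm = 15.8 cm
Current RCF = 1.118 × 10⁻⁵ × 15.8 × (17137)² = 1.118 × 10⁻⁵ × 15.8 × 293,676,769 ≈ 51,876.2 × g
Target RCF = 51,876.2 + 14,500 = 66,376.2 × g
N² = 66,376.2 / (17.6644 × 10⁻⁵) = 375,762,551
N ≈ √375,762,551 ≈ 19,384.6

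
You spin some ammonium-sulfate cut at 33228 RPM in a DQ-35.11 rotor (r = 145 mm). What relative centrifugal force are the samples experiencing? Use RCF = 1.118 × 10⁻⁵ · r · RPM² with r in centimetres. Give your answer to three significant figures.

179000 g

r = 145 mm = 14.5 cm
RCF = 1.118 × 10⁻⁵ × 14.5 × (33228)² = 1.118 × 10⁻⁵ × 14.5 × 1,104,099,984 ≈ 178,985.6 × g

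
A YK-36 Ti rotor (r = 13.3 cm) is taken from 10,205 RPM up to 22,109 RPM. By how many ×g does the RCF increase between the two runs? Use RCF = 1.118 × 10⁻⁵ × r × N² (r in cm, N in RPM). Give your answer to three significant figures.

RCF₁ = 1.118 × 10⁻⁵ × 13.3 × (10205)² = 1.118 × 10⁻⁵ × 13.3 × 104,142,025 ≈ 15,485.3 × g
RCF₂ = 1.118 × 10⁻⁵ × 13.3 × (22109)² = 1.118 × 10⁻⁵ × 13.3 × 488,807,881 ≈ 72,682.8 × g
Increase = 72,682.8 − 15,485.3 = 57,197.5

57200 ×g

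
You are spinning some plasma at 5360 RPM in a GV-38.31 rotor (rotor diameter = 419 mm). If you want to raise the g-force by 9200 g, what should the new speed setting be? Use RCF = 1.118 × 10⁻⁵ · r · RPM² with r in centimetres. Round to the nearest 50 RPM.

8250 RPM

r = 419 mm / 2 = 209.5 mm = 20.95 cm
Current RCF = 1.118 × 10⁻⁵ × 20.95 × (5360)² = 1.118 × 10⁻⁵ × 20.95 × 28,729,600 ≈ 6,729.1 × g
Target RCF = 6,729.1 + 9,200 = 15,929.1 × g
N² = 15,929.1 / (23.4221 × 10⁻⁵) = 68,008,846
N ≈ √68,008,846 ≈ 8,246.7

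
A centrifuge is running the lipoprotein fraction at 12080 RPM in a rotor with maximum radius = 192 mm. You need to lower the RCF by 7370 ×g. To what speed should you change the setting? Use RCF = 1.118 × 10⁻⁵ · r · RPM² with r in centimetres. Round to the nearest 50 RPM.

10550 RPM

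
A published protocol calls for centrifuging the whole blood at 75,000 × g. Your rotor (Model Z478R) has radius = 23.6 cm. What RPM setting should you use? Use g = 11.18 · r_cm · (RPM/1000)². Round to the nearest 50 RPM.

16850 RPM

75,000 = 11.18 × 23.6 × (N/1000)²
(N/1000)² = 75,000 / 263.848 = 284.2546
N = 1000 × √284.2546 ≈ 16,859.9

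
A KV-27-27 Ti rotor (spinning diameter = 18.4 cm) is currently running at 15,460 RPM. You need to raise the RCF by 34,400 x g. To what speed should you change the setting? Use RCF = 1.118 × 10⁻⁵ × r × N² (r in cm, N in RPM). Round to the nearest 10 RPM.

≈ 23950 RPM

r = 18.4 / 2 = 9.2 cm
Current RCF = 1.118 × 10⁻⁵ × 9.2 × (15460)² = 1.118 × 10⁻⁵ × 9.2 × 239,011,600 ≈ 24,583.8 × g
Target RCF = 24,583.8 + 34,400 = 58,983.8 × g
N² = 58,983.8 / (10.2856 × 10⁻⁵) = 573,459,983
N ≈ √573,459,983 ≈ 23,947.0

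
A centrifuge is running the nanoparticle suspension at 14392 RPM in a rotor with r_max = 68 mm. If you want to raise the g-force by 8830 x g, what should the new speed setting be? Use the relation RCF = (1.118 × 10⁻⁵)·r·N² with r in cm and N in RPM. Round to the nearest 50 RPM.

r = 68 mm = 6.8 cm
Current RCF = 1.118 × 10⁻⁵ × 6.8 × (14392)² = 1.118 × 10⁻⁵ × 6.8 × 207,129,664 ≈ 15,746.8 × g
Target RCF = 15,746.8 + 8,830 = 24,576.8 × g
N² = 24,576.8 / (7.6024 × 10⁻⁵) = 323,276,860
N ≈ √323,276,860 ≈ 17,979.9

N₂ ≈ 18000 RPM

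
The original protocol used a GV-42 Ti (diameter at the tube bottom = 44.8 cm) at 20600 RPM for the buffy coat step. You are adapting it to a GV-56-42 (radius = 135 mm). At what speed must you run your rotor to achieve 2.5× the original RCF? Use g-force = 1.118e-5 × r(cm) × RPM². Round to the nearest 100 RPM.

Original rotor: r = 44.8 / 2 = 22.4 cm
RCF_original = 1.118 × 10⁻⁵ × 22.4 × (20600)² = 1.118 × 10⁻⁵ × 22.4 × 424,360,000 ≈ 106,273.3 × g
Target RCF = 2.5 × 106,273.3 ≈ 265,683.2 × g
Your rotor: r = 135 mm = 13.5 cm
265,683.2 = 1.118 × 10⁻⁵ × 13.5 × N²
N² = 265,683.2 / (15.093 × 10⁻⁵) = 1,760,307,427
N ≈ √1,760,307,427 ≈ 41,956.0

42000 RPM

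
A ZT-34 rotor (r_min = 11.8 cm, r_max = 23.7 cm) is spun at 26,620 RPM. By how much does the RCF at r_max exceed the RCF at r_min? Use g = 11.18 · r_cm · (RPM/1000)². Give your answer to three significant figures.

≈ 94300 g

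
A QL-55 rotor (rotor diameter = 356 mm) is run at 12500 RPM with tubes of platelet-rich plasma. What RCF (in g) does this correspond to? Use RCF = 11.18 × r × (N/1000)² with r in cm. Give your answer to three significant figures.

r = 356 mm / 2 = 178 mm = 17.8 cm
RCF = 11.18 × 17.8 × (12.5)² = 11.18 × 17.8 × 156.25 ≈ 31,094.4 × g

RCF ≈ 31100 g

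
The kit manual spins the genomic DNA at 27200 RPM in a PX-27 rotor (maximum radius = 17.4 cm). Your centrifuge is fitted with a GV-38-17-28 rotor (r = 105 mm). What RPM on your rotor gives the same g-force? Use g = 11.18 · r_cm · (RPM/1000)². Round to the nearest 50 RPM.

35000 RPM

RCF_original = 11.18 × 17.4 × (27.2)² = 11.18 × 17.4 × 739.84 ≈ 143,922.6 × g
Your rotor: r = 105 mm = 10.5 cm
143,922.6 = 11.18 × 10.5 × (N/1000)²
(N/1000)² = 143,922.6 / 117.39 = 1226.021
N = 1000 × √1226.021 ≈ 35,014.6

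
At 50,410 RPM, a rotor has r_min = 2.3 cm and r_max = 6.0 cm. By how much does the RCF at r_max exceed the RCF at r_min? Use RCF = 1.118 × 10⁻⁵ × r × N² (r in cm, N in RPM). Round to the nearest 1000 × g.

ΔRCF = 1.118 × 10⁻⁵ × (r_max − r_min) × N² = 1.118 × 10⁻⁵ × 3.7 × 2,541,168,100 ≈ 105,118

105000 × g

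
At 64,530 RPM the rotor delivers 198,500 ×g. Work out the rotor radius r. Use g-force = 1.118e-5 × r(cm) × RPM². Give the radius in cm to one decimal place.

r ≈ 4.3 cm

198500 = 1.118 × 10⁻⁵ × r × (64530)²
r = 198500 / (1.118 × 10⁻⁵ × 4,164,120,900) = 198500 / 46554.87 ≈ 4.264 cm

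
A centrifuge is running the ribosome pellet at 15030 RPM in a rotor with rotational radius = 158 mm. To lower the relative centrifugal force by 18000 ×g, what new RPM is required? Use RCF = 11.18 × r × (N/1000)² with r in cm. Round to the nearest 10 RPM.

r = 158 mm = 15.8 cm
Current RCF = 11.18 × 15.8 × (15.03)² = 11.18 × 15.8 × 225.9009 ≈ 39,904 × g
Target RCF = 39,904 − 18,000 = 21,904 × g
(N/1000)² = 21,904 / 176.644 = 124.0008
N = 1000 × √124.0008 ≈ 11,135.6

N₂ ≈ 11140 RPM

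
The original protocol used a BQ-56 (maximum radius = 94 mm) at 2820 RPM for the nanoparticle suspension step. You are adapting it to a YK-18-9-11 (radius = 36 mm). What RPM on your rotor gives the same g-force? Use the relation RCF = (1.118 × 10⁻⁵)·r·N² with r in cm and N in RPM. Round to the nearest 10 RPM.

Original rotor: r = 94 mm = 9.4 cm
RCF_original = 1.118 × 10⁻⁵ × 9.4 × (2820)² = 1.118 × 10⁻⁵ × 9.4 × 7,952,400 ≈ 835.7 × g
Your rotor: r = 36 mm = 3.6 cm
835.7 = 1.118 × 10⁻⁵ × 3.6 × N²
N² = 835.7 / (4.0248 × 10⁻⁵) = 20,763,765
N ≈ √20,763,765 ≈ 4,556.7

≈ 4560 RPM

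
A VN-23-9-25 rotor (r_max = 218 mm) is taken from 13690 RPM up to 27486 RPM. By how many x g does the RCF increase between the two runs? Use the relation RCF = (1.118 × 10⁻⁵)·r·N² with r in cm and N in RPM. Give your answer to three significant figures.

r = 218 mm = 21.8 cm
RCF₁ = 1.118 × 10⁻⁵ × 21.8 × (13690)² = 1.118 × 10⁻⁵ × 21.8 × 187,416,100 ≈ 45,677.8 × g
RCF₂ = 1.118 × 10⁻⁵ × 21.8 × (27486)² = 1.118 × 10⁻⁵ × 21.8 × 755,480,196 ≈ 184,128.7 × g
Increase = 184,128.7 − 45,677.8 = 138,450.9

≈ 138000 x g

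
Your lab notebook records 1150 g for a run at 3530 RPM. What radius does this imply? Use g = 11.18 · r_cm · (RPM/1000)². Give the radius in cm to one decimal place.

8.3 cm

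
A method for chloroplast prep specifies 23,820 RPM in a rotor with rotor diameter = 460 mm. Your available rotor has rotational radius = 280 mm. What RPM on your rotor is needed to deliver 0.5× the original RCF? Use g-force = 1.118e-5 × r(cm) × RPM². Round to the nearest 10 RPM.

≈ 15270 RPM

Original rotor: r = 460 mm / 2 = 230 mm = 23 cm
RCF_original = 1.118 × 10⁻⁵ × 23 × (23820)² = 1.118 × 10⁻⁵ × 23 × 567,392,400 ≈ 145,899.3 × g
Target RCF = 0.5 × 145,899.3 ≈ 72,949.6 × g
Your rotor: r = 280 mm = 28.0 cm
72,949.6 = 1.118 × 10⁻⁵ × 28 × N²
N² = 72,949.6 / (31.304 × 10⁻⁵) = 233,036,034
N ≈ √233,036,034 ≈ 15,265.5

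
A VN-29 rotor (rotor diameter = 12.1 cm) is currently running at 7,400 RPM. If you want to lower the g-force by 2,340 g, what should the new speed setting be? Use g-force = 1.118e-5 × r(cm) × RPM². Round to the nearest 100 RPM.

≈ 4500 RPM

r = 12.1 / 2 = 6.05 cm
Current RCF = 1.118 × 10⁻⁵ × 6.05 × (7400)² = 1.118 × 10⁻⁵ × 6.05 × 54,760,000 ≈ 3,703.9 × g
Target RCF = 3,703.9 − 2,340 = 1,363.9 × g
N² = 1,363.9 / (6.7639 × 10⁻⁵) = 20,164,402
N ≈ √20,164,402 ≈ 4,490.5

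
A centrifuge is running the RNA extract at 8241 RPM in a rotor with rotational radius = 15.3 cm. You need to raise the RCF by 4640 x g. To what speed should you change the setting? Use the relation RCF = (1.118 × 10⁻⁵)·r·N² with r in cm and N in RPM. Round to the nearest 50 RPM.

Current RCF = 1.118 × 10⁻⁵ × 15.3 × (8241)² = 1.118 × 10⁻⁵ × 15.3 × 67,914,081 ≈ 11,617 × g
Target RCF = 11,617 + 4,640 = 16,257 × g
N² = 16,257 / (17.1054 × 10⁻⁵) = 95,040,163
N ≈ √95,040,163 ≈ 9,748.9

≈ 9750 RPM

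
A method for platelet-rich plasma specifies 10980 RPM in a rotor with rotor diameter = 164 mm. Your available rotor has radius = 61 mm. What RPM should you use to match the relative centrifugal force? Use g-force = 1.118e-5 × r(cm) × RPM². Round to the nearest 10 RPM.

≈ 12730 RPM

Original rotor: r = 164 mm / 2 = 82 mm = 8.2 cm
RCF_original = 1.118 × 10⁻⁵ × 8.2 × (10980)² = 1.118 × 10⁻⁵ × 8.2 × 120,560,400 ≈ 11,052.5 × g
Your rotor: r = 61 mm = 6.1 cm
11,052.5 = 1.118 × 10⁻⁵ × 6.1 × N²
N² = 11,052.5 / (6.8198 × 10⁻⁵) = 162,064,870
N ≈ √162,064,870 ≈ 12,730.5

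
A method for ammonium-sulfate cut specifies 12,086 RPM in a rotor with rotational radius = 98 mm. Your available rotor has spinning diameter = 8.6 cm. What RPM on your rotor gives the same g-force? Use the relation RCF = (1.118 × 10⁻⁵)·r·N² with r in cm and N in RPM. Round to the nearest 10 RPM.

18250 RPM

Original rotor: r = 98 mm = 9.8 cm
RCF = 1.118 × 10⁻⁵ × r × N²
RCF_original = 1.118 × 10⁻⁵ × 9.8 × (12086)² = 1.118 × 10⁻⁵ × 9.8 × 146,071,396 ≈ 16,004.2 × g
Your rotor: r = 8.6 / 2 = 4.3 cm
16,004.2 = 1.118 × 10⁻⁵ × 4.3 × N²
N² = 16,004.2 / (4.8074 × 10⁻⁵) = 332,907,601
N ≈ √332,907,601 ≈ 18,245.8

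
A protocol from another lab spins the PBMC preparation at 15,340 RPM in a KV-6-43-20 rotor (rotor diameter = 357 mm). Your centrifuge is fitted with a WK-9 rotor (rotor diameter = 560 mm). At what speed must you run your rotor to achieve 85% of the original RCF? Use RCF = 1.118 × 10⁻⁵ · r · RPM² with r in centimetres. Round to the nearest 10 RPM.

Original rotor: r = 357 mm / 2 = 178.5 mm = 17.85 cm
RCF_original = 1.118 × 10⁻⁵ × 17.85 × (15340)² = 1.118 × 10⁻⁵ × 17.85 × 235,315,600 ≈ 46,960.3 × g
Target RCF = 0.85 × 46,960.3 ≈ 39,916.3 × g
Your rotor: r = 560 mm / 2 = 280 mm = 28 cm
39,916.3 = 1.118 × 10⁻⁵ × 28 × N²
N² = 39,916.3 / (31.304 × 10⁻⁵) = 127,511,820
N ≈ √127,511,820 ≈ 11,292.1

≈ 11290 RPM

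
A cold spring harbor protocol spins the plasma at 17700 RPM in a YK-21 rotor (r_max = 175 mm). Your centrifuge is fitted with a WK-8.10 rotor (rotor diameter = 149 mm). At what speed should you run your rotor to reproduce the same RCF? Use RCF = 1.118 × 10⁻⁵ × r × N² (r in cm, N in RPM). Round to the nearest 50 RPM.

27150 RPM

Original rotor: r = 175 mm = 17.5 cm
RCF_original = 1.118 × 10⁻⁵ × 17.5 × (17700)² = 1.118 × 10⁻⁵ × 17.5 × 313,290,000 ≈ 61,295.2 × g
Your rotor: r = 149 mm / 2 = 74.5 mm = 7.45 cm
61,295.2 = 1.118 × 10⁻⁵ × 7.45 × N²
N² = 61,295.2 / (8.3291 × 10⁻⁵) = 735,916,245
N ≈ √735,916,245 ≈ 27,127.8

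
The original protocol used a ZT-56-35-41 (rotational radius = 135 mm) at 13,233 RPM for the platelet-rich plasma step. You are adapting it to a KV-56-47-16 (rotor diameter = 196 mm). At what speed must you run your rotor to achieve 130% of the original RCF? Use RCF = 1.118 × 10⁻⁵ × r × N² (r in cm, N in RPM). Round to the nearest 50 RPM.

≈ 17700 RPM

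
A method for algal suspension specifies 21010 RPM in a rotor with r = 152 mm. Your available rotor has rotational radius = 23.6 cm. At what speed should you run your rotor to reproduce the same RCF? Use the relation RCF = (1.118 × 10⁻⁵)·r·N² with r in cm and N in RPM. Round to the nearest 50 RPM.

16850 RPM

Original rotor: r = 152 mm = 15.2 cm
RCF_original = 1.118 × 10⁻⁵ × 15.2 × (21010)² = 1.118 × 10⁻⁵ × 15.2 × 441,420,100 ≈ 75,013.2 × g
75,013.2 = 1.118 × 10⁻⁵ × 23.6 × N²
N² = 75,013.2 / (26.3848 × 10⁻⁵) = 284,304,600
N ≈ √284,304,600 ≈ 16,861.3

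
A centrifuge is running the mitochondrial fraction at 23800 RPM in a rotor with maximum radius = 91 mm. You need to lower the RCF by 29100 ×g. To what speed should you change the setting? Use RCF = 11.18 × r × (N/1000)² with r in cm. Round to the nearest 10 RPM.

16750 RPM

r = 91 mm = 9.1 cm
Current RCF = 11.18 × 9.1 × (23.8)² = 11.18 × 9.1 × 566.44 ≈ 57,628.5 × g
Target RCF = 57,628.5 − 29,100 = 28,528.5 × g
(N/1000)² = 28,528.5 / 101.738 = 280.4114
N = 1000 × √280.4114 ≈ 16,745.5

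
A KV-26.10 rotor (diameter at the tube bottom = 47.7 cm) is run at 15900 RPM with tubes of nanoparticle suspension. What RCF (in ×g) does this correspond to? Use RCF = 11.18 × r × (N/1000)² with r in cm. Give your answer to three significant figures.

r = 47.7 / 2 = 23.85 cm
RCF = 11.18 × 23.85 × (15.9)² = 11.18 × 23.85 × 252.81 ≈ 67,410 × g

RCF ≈ 67400 ×g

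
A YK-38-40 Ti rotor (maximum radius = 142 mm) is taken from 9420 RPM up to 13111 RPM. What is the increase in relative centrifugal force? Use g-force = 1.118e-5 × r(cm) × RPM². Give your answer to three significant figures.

13200 × g

r = 142 mm = 14.2 cm
RCF₁ = 1.118 × 10⁻⁵ × 14.2 × (9420)² = 1.118 × 10⁻⁵ × 14.2 × 88,736,400 ≈ 14,087.4 × g
RCF₂ = 1.118 × 10⁻⁵ × 14.2 × (13111)² = 1.118 × 10⁻⁵ × 14.2 × 171,898,321 ≈ 27,289.9 × g
Increase = 27,289.9 − 14,087.4 = 13,202.5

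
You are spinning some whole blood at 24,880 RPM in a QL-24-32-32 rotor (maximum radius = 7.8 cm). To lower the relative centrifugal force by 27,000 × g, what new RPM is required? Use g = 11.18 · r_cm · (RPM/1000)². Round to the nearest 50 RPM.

17600 RPM

Current RCF = 11.18 × 7.8 × (24.88)² = 11.18 × 7.8 × 619.0144 ≈ 53,980.5 × g
Target RCF = 53,980.5 − 27,000 = 26,980.5 × g
(N/1000)² = 26,980.5 / 87.204 = 309.3952
N = 1000 × √309.3952 ≈ 17,589.6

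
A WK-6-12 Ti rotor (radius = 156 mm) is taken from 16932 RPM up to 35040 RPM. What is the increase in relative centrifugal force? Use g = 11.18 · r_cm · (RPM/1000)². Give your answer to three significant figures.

r = 156 mm = 15.6 cm
RCF₁ = 11.18 × 15.6 × (16.932)² = 11.18 × 15.6 × 286.692624 ≈ 50,001.5 × g
RCF₂ = 11.18 × 15.6 × (35.04)² = 11.18 × 15.6 × 1,227.8016 ≈ 214,138.4 × g
Increase = 214,138.4 − 50,001.5 = 164,136.9

164000 ×g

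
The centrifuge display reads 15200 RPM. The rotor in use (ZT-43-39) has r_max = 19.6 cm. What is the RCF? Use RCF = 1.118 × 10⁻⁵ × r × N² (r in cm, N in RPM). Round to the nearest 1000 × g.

RCF = 1.118 × 10⁻⁵ × r × N²
RCF = 1.118 × 10⁻⁵ × 19.6 × (15200)² = 1.118 × 10⁻⁵ × 19.6 × 231,040,000 ≈ 50,627.3 × g

RCF ≈ 51000 ×g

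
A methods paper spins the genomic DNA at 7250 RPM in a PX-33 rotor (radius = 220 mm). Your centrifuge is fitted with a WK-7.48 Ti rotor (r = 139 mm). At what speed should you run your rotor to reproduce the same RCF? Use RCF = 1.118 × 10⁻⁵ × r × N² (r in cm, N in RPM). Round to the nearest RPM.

≈ 9121 RPM

Original rotor: r = 220 mm = 22.0 cm
RCF = 1.118 × 10⁻⁵ × r × N²
RCF_original = 1.118 × 10⁻⁵ × 22 × (7250)² = 1.118 × 10⁻⁵ × 22 × 52,562,500 ≈ 12,928.3 × g
Your rotor: r = 139 mm = 13.9 cm
12,928.3 = 1.118 × 10⁻⁵ × 13.9 × N²
N² = 12,928.3 / (15.5402 × 10⁻⁵) = 83,192,623
N ≈ √83,192,623 ≈ 9,121.0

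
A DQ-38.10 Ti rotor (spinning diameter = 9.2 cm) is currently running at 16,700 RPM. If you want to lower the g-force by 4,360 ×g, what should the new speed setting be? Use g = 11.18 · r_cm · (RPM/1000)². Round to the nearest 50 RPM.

≈ 13950 RPM

r = 9.2 / 2 = 4.6 cm
Current RCF = 11.18 × 4.6 × (16.7)² = 11.18 × 4.6 × 278.89 ≈ 14,342.8 × g
Target RCF = 14,342.8 − 4,360 = 9,982.8 × g
(N/1000)² = 9,982.8 / 51.428 = 194.1122
N = 1000 × √194.1122 ≈ 13,932.4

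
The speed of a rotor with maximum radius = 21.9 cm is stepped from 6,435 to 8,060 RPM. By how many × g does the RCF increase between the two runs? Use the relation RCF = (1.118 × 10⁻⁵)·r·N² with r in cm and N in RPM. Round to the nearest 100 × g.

5800 × g

RCF₁ = 1.118 × 10⁻⁵ × 21.9 × (6435)² = 1.118 × 10⁻⁵ × 21.9 × 41,409,225 ≈ 10,138.7 × g
RCF₂ = 1.118 × 10⁻⁵ × 21.9 × (8060)² = 1.118 × 10⁻⁵ × 21.9 × 64,963,600 ≈ 15,905.8 × g
Increase = 15,905.8 − 10,138.7 = 5,767.1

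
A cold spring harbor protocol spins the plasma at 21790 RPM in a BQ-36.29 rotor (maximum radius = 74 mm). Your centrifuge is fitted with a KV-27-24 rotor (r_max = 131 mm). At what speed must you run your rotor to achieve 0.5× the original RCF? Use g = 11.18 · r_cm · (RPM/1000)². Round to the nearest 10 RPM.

≈ 11580 RPM

Original rotor: r = 74 mm = 7.4 cm
RCF_original = 11.18 × 7.4 × (21.79)² = 11.18 × 7.4 × 474.8041 ≈ 39,281.5 × g
Target RCF = 0.5 × 39,281.5 ≈ 19,640.8 × g
Your rotor: r = 131 mm = 13.1 cm
19,640.8 = 11.18 × 13.1 × (N/1000)²
(N/1000)² = 19,640.8 / 146.458 = 134.1053
N = 1000 × √134.1053 ≈ 11,580.4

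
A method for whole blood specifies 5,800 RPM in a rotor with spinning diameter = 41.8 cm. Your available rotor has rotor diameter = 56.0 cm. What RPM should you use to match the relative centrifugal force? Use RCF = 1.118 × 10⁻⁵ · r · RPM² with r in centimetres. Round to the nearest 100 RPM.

Original rotor: r = 41.8 / 2 = 20.9 cm
RCF_original = 1.118 × 10⁻⁵ × 20.9 × (5800)² = 1.118 × 10⁻⁵ × 20.9 × 33,640,000 ≈ 7,860.4 × g
Your rotor: r = 56.0 / 2 = 28 cm
7,860.4 = 1.118 × 10⁻⁵ × 28 × N²
N² = 7,860.4 / (31.304 × 10⁻⁵) = 25,109,890
N ≈ √25,109,890 ≈ 5,011.0

≈ 5000 RPM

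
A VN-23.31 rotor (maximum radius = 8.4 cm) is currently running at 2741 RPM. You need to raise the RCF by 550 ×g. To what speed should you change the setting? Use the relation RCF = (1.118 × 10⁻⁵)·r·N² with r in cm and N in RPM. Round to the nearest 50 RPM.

≈ 3650 RPM

Current RCF = 1.118 × 10⁻⁵ × 8.4 × (2741)² = 1.118 × 10⁻⁵ × 8.4 × 7,513,081 ≈ 705.6 × g
Target RCF = 705.6 + 550 = 1,255.6 × g
N² = 1,255.6 / (9.3912 × 10⁻⁵) = 13,369,963
N ≈ √13,369,963 ≈ 3,656.5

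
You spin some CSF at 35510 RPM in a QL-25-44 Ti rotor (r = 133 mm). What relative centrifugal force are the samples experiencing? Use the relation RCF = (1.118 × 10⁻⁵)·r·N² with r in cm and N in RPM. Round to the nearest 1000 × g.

187000 ×g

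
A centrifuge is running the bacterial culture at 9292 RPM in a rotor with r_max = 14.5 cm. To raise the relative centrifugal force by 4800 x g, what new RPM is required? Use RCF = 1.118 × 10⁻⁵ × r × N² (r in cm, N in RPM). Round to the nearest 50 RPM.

10750 RPM

Current RCF = 1.118 × 10⁻⁵ × 14.5 × (9292)² = 1.118 × 10⁻⁵ × 14.5 × 86,341,264 ≈ 13,996.8 × g
Target RCF = 13,996.8 + 4,800 = 18,796.8 × g
N² = 18,796.8 / (16.211 × 10⁻⁵) = 115,950,898
N ≈ √115,950,898 ≈ 10,768.0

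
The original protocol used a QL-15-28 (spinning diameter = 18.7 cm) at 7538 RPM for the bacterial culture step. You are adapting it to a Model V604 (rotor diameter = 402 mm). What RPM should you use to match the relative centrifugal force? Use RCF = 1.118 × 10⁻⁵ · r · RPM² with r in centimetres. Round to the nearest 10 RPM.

Original rotor: r = 18.7 / 2 = 9.35 cm
RCF_original = 1.118 × 10⁻⁵ × 9.35 × (7538)² = 1.118 × 10⁻⁵ × 9.35 × 56,821,444 ≈ 5,939.7 × g
Your rotor: r = 402 mm / 2 = 201 mm = 20.1 cm
5,939.7 = 1.118 × 10⁻⁵ × 20.1 × N²
N² = 5,939.7 / (22.4718 × 10⁻⁵) = 26,431,795
N ≈ √26,431,795 ≈ 5,141.2

5140 RPM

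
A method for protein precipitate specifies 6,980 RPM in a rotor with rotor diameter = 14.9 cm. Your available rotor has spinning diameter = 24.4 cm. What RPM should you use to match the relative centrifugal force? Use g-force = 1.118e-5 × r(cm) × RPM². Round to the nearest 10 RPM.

Original rotor: r = 14.9 / 2 = 7.45 cm
RCF = 1.118 × 10⁻⁵ × r × N²
RCF_original = 1.118 × 10⁻⁵ × 7.45 × (6980)² = 1.118 × 10⁻⁵ × 7.45 × 48,720,400 ≈ 4,058 × g
Your rotor: r = 24.4 / 2 = 12.2 cm
4,058 = 1.118 × 10⁻⁵ × 12.2 × N²
N² = 4,058 / (13.6396 × 10⁻⁵) = 29,751,606
N ≈ √29,751,606 ≈ 5,454.5

≈ 5450 RPM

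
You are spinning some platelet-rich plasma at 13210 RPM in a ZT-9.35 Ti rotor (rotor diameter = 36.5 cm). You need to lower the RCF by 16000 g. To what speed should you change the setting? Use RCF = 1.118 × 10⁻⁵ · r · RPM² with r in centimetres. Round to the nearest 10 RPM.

≈ 9800 RPM

r = 36.5 / 2 = 18.25 cm
Current RCF = 1.118 × 10⁻⁵ × 18.25 × (13210)² = 1.118 × 10⁻⁵ × 18.25 × 174,504,100 ≈ 35,604.9 × g
Target RCF = 35,604.9 − 16,000 = 19,604.9 × g
N² = 19,604.9 / (20.4035 × 10⁻⁵) = 96,085,966
N ≈ √96,085,966 ≈ 9,802.3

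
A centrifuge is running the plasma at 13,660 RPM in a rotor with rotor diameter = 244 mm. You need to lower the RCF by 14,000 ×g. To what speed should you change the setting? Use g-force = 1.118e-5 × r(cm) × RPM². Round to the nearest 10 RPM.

r = 244 mm / 2 = 122 mm = 12.2 cm
Current RCF = 1.118 × 10⁻⁵ × 12.2 × (13660)² = 1.118 × 10⁻⁵ × 12.2 × 186,595,600 ≈ 25,450.9 × g
Target RCF = 25,450.9 − 14,000 = 11,450.9 × g
N² = 11,450.9 / (13.6396 × 10⁻⁵) = 83,953,342
N ≈ √83,953,342 ≈ 9,162.6

≈ 9160 RPM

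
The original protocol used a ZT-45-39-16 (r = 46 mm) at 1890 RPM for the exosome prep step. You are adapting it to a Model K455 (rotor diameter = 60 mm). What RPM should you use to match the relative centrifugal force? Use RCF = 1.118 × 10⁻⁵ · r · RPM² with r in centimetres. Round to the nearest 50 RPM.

2350 RPM

Original rotor: r = 46 mm = 4.6 cm
RCF = 1.118 × 10⁻⁵ × r × N²
RCF_original = 1.118 × 10⁻⁵ × 4.6 × (1890)² = 1.118 × 10⁻⁵ × 4.6 × 3,572,100 ≈ 183.7 × g
Your rotor: r = 60 mm / 2 = 30 mm = 3 cm
183.7 = 1.118 × 10⁻⁵ × 3 × N²
N² = 183.7 / (3.354 × 10⁻⁵) = 5,477,042
N ≈ √5,477,042 ≈ 2,340.3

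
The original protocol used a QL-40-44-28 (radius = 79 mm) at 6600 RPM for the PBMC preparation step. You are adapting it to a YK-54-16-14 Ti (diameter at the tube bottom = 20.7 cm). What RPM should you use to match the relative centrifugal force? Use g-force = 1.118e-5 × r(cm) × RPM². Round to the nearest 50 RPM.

≈ 5750 RPM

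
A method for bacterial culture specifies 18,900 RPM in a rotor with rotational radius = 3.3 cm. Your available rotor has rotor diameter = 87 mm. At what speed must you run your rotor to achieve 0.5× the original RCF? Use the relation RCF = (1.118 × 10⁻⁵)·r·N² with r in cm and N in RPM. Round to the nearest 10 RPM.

RCF_original = 1.118 × 10⁻⁵ × 3.3 × (18900)² = 1.118 × 10⁻⁵ × 3.3 × 357,210,000 ≈ 13,178.9 × g
Target RCF = 0.5 × 13,178.9 ≈ 6,589.4 × g
Your rotor: r = 87 mm / 2 = 43.5 mm = 4.35 cm
6,589.4 = 1.118 × 10⁻⁵ × 4.35 × N²
N² = 6,589.4 / (4.8633 × 10⁻⁵) = 135,492,361
N ≈ √135,492,361 ≈ 11,640.1

≈ 11640 RPM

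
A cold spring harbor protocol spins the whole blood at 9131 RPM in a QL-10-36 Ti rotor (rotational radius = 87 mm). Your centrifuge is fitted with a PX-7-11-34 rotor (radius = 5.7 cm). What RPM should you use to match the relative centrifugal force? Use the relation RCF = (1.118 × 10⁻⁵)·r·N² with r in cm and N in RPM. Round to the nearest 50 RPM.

≈ 11300 RPM

Original rotor: r = 87 mm = 8.7 cm
RCF_original = 1.118 × 10⁻⁵ × 8.7 × (9131)² = 1.118 × 10⁻⁵ × 8.7 × 83,375,161 ≈ 8,109.6 × g
8,109.6 = 1.118 × 10⁻⁵ × 5.7 × N²
N² = 8,109.6 / (6.3726 × 10⁻⁵) = 127,257,320
N ≈ √127,257,320 ≈ 11,280.8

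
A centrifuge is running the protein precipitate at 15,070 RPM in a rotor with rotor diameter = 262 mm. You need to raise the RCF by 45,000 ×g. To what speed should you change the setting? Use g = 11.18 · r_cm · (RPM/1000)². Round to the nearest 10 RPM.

≈ 23120 RPM

r = 262 mm / 2 = 131 mm = 13.1 cm
Current RCF = 11.18 × 13.1 × (15.07)² = 11.18 × 13.1 × 227.1049 ≈ 33,261.3 × g
Target RCF = 33,261.3 + 45,000 = 78,261.3 × g
(N/1000)² = 78,261.3 / 146.458 = 534.36
N = 1000 × √534.36 ≈ 23,116.2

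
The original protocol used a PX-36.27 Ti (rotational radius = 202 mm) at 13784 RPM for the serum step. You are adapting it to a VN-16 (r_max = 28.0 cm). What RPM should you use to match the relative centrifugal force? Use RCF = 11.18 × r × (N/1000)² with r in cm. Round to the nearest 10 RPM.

Original rotor: r = 202 mm = 20.2 cm
RCF_original = 11.18 × 20.2 × (13.784)² = 11.18 × 20.2 × 189.998656 ≈ 42,908.5 × g
42,908.5 = 11.18 × 28 × (N/1000)²
(N/1000)² = 42,908.5 / 313.04 = 137.0703
N = 1000 × √137.0703 ≈ 11,707.7

11710 RPM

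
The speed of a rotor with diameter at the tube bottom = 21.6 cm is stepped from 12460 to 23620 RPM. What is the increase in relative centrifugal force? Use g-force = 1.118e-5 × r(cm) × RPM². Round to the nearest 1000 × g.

49000 × g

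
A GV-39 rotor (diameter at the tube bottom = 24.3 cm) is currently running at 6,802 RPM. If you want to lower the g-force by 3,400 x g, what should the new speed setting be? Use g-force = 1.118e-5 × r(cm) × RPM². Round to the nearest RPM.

N₂ ≈ 4608 RPM

r = 24.3 / 2 = 12.15 cm
Current RCF = 1.118 × 10⁻⁵ × 12.15 × (6802)² = 1.118 × 10⁻⁵ × 12.15 × 46,267,204 ≈ 6,284.8 × g
Target RCF = 6,284.8 − 3,400 = 2,884.8 × g
N² = 2,884.8 / (13.5837 × 10⁻⁵) = 21,237,218
N ≈ √21,237,218 ≈ 4,608.4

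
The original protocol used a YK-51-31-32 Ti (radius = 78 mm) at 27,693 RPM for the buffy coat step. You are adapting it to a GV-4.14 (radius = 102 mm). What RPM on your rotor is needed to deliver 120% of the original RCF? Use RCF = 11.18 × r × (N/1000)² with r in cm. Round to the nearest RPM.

≈ 26528 RPM

Original rotor: r = 78 mm = 7.8 cm
RCF_original = 11.18 × 7.8 × (27.693)² = 11.18 × 7.8 × 766.902249 ≈ 66,876.9 × g
Target RCF = 1.2 × 66,876.9 ≈ 80,252.3 × g
Your rotor: r = 102 mm = 10.2 cm
80,252.3 = 11.18 × 10.2 × (N/1000)²
(N/1000)² = 80,252.3 / 114.036 = 703.7453
N = 1000 × √703.7453 ≈ 26,528.2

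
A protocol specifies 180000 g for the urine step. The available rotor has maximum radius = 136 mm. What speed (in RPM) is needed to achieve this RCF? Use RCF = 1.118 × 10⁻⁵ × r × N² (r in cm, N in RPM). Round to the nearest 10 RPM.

N ≈ 34410 RPM

r = 136 mm = 13.6 cm
180,000 = 1.118 × 10⁻⁵ × 13.6 × N²
N² = 180,000 / (15.2048 × 10⁻⁵) = 1,183,836,683
N ≈ √1,183,836,683 ≈ 34,406.9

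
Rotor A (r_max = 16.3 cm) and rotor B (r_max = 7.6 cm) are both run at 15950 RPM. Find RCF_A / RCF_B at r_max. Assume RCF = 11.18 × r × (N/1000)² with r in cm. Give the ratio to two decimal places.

2.14

At fixed N, RCF ∝ r, so RCF_A/RCF_B = r_A/r_B = 16.3 / 7.6 = 2.1447.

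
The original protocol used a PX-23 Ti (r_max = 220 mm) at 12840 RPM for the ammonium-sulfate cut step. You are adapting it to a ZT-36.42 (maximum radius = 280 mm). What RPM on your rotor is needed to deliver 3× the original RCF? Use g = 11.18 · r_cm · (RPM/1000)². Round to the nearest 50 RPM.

≈ 19700 RPM

Original rotor: r = 220 mm = 22.0 cm
RCF_original = 11.18 × 22 × (12.84)² = 11.18 × 22 × 164.8656 ≈ 40,550.3 × g
Target RCF = 3 × 40,550.3 ≈ 121,650.9 × g
Your rotor: r = 280 mm = 28.0 cm
121,650.9 = 11.18 × 28 × (N/1000)²
(N/1000)² = 121,650.9 / 313.04 = 388.6114
N = 1000 × √388.6114 ≈ 19,713.2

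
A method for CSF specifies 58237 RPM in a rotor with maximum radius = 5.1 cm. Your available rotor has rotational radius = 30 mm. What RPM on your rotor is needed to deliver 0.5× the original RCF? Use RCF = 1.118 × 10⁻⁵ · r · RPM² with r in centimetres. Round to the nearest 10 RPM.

RCF_original = 1.118 × 10⁻⁵ × 5.1 × (58237)² = 1.118 × 10⁻⁵ × 5.1 × 3,391,548,169 ≈ 193,379.3 × g
Target RCF = 0.5 × 193,379.3 ≈ 96,689.6 × g
Your rotor: r = 30 mm = 3.0 cm
96,689.6 = 1.118 × 10⁻⁵ × 3 × N²
N² = 96,689.6 / (3.354 × 10⁻⁵) = 2,882,814,550
N ≈ √2,882,814,550 ≈ 53,691.8

≈ 53690 RPM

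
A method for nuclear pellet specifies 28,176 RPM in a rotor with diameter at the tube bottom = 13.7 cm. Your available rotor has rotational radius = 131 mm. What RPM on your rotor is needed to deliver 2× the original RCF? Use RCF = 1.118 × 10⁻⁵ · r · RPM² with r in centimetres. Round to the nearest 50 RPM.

≈ 28800 RPM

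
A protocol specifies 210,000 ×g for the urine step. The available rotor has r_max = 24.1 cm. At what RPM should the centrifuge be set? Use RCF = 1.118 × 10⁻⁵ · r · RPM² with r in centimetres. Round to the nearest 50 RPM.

RCF = 1.118 × 10⁻⁵ × r × N²
210,000 = 1.118 × 10⁻⁵ × 24.1 × N²
N² = 210,000 / (26.9438 × 10⁻⁵) = 779,400,085
N ≈ √779,400,085 ≈ 27,917.7

27900 RPM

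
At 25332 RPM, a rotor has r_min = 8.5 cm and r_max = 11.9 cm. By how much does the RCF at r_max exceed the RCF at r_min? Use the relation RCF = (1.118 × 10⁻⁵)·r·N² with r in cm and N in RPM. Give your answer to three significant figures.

RCF_max = 1.118 × 10⁻⁵ × 11.9 × (25332)² = 1.118 × 10⁻⁵ × 11.9 × 641,710,224 ≈ 85,374.4 × g
RCF_min = 1.118 × 10⁻⁵ × 8.5 × (25332)² = 1.118 × 10⁻⁵ × 8.5 × 641,710,224 ≈ 60,981.7 × g
ΔRCF = 85,374.4 − 60,981.7 = 24,392.7

≈ 24400 × g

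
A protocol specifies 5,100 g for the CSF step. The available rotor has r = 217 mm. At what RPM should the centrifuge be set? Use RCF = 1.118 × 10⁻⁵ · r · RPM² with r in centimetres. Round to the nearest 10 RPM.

N ≈ 4580 RPM

r = 217 mm = 21.7 cm
RCF = 1.118 × 10⁻⁵ × r × N²
5,100 = 1.118 × 10⁻⁵ × 21.7 × N²
N² = 5,100 / (24.2606 × 10⁻⁵) = 21,021,739
N ≈ √21,021,739 ≈ 4,584.9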